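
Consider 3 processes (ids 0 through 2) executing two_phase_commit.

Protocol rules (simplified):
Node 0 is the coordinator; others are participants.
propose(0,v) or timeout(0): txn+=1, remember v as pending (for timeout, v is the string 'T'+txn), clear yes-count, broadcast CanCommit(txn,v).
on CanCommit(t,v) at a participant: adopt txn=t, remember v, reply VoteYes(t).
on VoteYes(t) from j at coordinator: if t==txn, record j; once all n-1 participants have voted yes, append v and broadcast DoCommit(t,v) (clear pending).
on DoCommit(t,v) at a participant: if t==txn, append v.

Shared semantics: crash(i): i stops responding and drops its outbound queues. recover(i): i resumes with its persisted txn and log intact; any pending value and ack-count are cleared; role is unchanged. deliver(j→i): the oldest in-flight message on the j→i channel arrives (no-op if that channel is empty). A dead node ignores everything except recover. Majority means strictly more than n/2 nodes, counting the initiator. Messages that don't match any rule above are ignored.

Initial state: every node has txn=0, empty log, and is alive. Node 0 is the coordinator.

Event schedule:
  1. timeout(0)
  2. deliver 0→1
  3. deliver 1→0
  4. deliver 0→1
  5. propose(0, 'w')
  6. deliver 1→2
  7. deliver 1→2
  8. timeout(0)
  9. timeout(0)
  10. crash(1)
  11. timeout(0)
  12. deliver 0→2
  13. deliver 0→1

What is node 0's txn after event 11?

5

[1] timeout(0) → N0(coor t1 [-])
[2] deliver 0→1 → N1(part t1 [-])
[3] deliver 1→0 → ∅
[4] deliver 0→1 → ∅
[5] propose(0,'w') → N0(coor t2 [-])
[6] deliver 1→2 → ∅
[7] deliver 1→2 → ∅
[8] timeout(0) → N0(coor t3 [-])
[9] timeout(0) → N0(coor t4 [-])
[10] crash(1) → N1(✗part t1 [-])
[11] timeout(0) → N0(coor t5 [-])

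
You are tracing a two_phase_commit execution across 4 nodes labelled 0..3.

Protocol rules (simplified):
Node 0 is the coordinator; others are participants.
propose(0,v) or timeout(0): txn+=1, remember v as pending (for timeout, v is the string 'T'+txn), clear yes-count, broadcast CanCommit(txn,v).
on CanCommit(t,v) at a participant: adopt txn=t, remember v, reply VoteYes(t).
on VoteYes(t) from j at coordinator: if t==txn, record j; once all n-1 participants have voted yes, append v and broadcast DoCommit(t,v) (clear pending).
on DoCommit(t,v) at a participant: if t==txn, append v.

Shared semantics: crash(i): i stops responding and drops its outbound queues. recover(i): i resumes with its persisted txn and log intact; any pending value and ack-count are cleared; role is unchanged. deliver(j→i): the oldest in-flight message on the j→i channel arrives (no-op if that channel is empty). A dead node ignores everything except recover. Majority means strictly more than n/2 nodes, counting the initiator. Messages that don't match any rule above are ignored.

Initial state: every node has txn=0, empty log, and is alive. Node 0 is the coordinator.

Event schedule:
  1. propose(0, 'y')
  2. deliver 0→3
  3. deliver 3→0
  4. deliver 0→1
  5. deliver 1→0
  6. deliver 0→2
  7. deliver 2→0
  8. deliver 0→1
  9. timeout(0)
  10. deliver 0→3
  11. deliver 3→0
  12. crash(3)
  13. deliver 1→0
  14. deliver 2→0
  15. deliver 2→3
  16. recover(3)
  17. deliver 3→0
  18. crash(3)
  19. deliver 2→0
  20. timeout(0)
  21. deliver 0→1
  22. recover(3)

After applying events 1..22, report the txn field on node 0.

[1] propose(0,'y') → N0(coor t1 [-])
[2] deliver 0→3 → N3(part t1 [-])
[3] deliver 3→0 → ∅
[4] deliver 0→1 → N1(part t1 [-])
[5] deliver 1→0 → ∅
[6] deliver 0→2 → N2(part t1 [-])
[7] deliver 2→0 → N0(coor t1 [y])
[8] deliver 0→1 → N1(part t1 [y])
[9] timeout(0) → N0(coor t2 [y])
[10] deliver 0→3 → N3(part t1 [y])
[11] deliver 3→0 → ∅
[12] crash(3) → N3(✗part t1 [y])
[13] deliver 1→0 → ∅
[14] deliver 2→0 → ∅
[15] deliver 2→3 → ∅
[16] recover(3) → N3(part t1 [y])
[17] deliver 3→0 → ∅
[18] crash(3) → N3(✗part t1 [y])
[19] deliver 2→0 → ∅
[20] timeout(0) → N0(coor t3 [y])
[21] deliver 0→1 → N1(part t2 [y])
[22] recover(3) → N3(part t1 [y])

3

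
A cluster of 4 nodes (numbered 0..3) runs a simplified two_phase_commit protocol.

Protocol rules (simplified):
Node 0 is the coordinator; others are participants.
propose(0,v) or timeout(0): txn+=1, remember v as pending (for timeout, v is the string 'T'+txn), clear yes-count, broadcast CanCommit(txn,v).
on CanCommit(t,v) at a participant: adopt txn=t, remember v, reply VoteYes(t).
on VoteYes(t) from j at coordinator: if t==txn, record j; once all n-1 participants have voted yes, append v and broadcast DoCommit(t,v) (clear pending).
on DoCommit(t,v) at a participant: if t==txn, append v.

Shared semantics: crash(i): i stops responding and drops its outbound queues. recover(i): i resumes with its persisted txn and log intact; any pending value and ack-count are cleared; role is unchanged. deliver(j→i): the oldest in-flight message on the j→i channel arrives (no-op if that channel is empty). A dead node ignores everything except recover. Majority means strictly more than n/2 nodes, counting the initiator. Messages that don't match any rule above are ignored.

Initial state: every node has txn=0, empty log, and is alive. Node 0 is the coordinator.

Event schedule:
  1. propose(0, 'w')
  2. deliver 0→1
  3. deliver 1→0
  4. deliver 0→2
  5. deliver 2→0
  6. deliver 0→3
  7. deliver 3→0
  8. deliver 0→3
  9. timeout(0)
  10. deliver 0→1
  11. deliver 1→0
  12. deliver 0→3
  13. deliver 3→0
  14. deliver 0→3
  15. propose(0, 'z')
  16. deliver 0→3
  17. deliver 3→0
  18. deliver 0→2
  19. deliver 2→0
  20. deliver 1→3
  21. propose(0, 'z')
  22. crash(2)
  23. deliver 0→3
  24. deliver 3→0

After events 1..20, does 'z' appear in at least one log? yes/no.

no

step 1 propose(0,'w'): 0={coor,t=1,log=-}
step 2 deliver 0→1: 1={part,t=1,log=-}
step 3 deliver 1→0: —
step 4 deliver 0→2: 2={part,t=1,log=-}
step 5 deliver 2→0: —
step 6 deliver 0→3: 3={part,t=1,log=-}
step 7 deliver 3→0: 0={coor,t=1,log=w}
step 8 deliver 0→3: 3={part,t=1,log=w}
step 9 timeout(0): 0={coor,t=2,log=w}
step 10 deliver 0→1: 1={part,t=1,log=w}
step 11 deliver 1→0: —
step 12 deliver 0→3: 3={part,t=2,log=w}
step 13 deliver 3→0: —
step 14 deliver 0→3: —
step 15 propose(0,'z'): 0={coor,t=3,log=w}
step 16 deliver 0→3: 3={part,t=3,log=w}
step 17 deliver 3→0: —
step 18 deliver 0→2: 2={part,t=1,log=w}
step 19 deliver 2→0: —
step 20 deliver 1→3: —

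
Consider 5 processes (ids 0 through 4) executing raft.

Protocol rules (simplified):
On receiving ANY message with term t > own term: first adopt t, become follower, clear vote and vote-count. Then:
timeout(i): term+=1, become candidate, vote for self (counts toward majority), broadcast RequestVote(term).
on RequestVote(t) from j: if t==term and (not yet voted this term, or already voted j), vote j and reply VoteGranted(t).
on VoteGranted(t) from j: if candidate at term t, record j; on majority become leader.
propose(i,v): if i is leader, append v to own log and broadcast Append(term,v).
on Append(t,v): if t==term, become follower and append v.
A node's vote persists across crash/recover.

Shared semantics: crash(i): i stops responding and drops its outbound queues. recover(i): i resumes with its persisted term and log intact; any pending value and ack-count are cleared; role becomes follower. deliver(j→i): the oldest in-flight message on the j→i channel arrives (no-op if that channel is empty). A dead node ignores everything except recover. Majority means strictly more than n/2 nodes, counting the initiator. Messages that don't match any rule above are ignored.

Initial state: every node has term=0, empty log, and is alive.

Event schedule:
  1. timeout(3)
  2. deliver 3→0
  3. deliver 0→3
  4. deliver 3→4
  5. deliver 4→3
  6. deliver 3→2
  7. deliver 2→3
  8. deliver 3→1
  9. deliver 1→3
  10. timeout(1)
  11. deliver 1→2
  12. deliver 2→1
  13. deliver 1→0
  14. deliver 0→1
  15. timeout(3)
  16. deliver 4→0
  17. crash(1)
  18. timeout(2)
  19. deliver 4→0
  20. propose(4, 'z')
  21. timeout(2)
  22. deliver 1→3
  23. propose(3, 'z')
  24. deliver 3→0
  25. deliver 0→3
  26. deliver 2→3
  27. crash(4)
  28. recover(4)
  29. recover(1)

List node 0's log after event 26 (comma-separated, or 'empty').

empty

after 1 — timeout(3): n3:cand/t1/[-]
after 2 — deliver 3→0: n0:foll/t1/[-]
after 3 — deliver 0→3: ·
after 4 — deliver 3→4: n4:foll/t1/[-]
after 5 — deliver 4→3: n3:lead/t1/[-]
after 6 — deliver 3→2: n2:foll/t1/[-]
after 7 — deliver 2→3: ·
after 8 — deliver 3→1: n1:foll/t1/[-]
after 9 — deliver 1→3: ·
after 10 — timeout(1): n1:cand/t2/[-]
after 11 — deliver 1→2: n2:foll/t2/[-]
after 12 — deliver 2→1: ·
after 13 — deliver 1→0: n0:foll/t2/[-]
after 14 — deliver 0→1: n1:lead/t2/[-]
after 15 — timeout(3): n3:cand/t2/[-]
after 16 — deliver 4→0: ·
after 17 — crash(1): n1:✗lead/t2/[-]
after 18 — timeout(2): n2:cand/t3/[-]
after 19 — deliver 4→0: ·
after 20 — propose(4,'z'): ·
after 21 — timeout(2): n2:cand/t4/[-]
after 22 — deliver 1→3: ·
after 23 — propose(3,'z'): ·
after 24 — deliver 3→0: ·
after 25 — deliver 0→3: ·
after 26 — deliver 2→3: n3:foll/t3/[-]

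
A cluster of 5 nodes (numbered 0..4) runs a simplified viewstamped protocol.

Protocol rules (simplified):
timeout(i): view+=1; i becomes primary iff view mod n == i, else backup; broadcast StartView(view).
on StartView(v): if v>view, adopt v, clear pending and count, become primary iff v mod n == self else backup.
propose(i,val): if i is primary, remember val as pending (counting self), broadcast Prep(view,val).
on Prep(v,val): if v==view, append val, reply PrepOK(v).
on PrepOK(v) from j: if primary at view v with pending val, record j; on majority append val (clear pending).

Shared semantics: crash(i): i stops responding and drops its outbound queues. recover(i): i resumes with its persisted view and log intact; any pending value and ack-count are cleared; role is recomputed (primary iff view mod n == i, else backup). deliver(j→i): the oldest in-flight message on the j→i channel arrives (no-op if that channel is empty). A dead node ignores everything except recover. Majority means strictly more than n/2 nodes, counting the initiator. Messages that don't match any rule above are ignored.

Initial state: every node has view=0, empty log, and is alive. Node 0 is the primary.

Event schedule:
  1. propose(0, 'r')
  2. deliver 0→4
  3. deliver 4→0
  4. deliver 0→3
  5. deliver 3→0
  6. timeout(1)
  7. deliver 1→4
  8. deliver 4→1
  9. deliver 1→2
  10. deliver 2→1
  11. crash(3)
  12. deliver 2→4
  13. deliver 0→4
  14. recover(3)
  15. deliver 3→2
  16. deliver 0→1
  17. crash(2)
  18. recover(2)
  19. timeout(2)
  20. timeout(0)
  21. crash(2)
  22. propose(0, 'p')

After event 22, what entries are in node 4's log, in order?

1. propose(0,'r'):  nop
2. deliver 0→4:  <4:back v0 r>
3. deliver 4→0:  nop
4. deliver 0→3:  <3:back v0 r>
5. deliver 3→0:  <0:prim v0 r>
6. timeout(1):  <1:prim v1 ->
7. deliver 1→4:  <4:back v1 r>
8. deliver 4→1:  nop
9. deliver 1→2:  <2:back v1 ->
10. deliver 2→1:  nop
11. crash(3):  <3:✗back v0 r>
12. deliver 2→4:  nop
13. deliver 0→4:  nop
14. recover(3):  <3:back v0 r>
15. deliver 3→2:  nop
16. deliver 0→1:  nop
17. crash(2):  <2:✗back v1 ->
18. recover(2):  <2:back v1 ->
19. timeout(2):  <2:prim v2 ->
20. timeout(0):  <0:back v1 r>
21. crash(2):  <2:✗prim v2 ->
22. propose(0,'p'):  nop

r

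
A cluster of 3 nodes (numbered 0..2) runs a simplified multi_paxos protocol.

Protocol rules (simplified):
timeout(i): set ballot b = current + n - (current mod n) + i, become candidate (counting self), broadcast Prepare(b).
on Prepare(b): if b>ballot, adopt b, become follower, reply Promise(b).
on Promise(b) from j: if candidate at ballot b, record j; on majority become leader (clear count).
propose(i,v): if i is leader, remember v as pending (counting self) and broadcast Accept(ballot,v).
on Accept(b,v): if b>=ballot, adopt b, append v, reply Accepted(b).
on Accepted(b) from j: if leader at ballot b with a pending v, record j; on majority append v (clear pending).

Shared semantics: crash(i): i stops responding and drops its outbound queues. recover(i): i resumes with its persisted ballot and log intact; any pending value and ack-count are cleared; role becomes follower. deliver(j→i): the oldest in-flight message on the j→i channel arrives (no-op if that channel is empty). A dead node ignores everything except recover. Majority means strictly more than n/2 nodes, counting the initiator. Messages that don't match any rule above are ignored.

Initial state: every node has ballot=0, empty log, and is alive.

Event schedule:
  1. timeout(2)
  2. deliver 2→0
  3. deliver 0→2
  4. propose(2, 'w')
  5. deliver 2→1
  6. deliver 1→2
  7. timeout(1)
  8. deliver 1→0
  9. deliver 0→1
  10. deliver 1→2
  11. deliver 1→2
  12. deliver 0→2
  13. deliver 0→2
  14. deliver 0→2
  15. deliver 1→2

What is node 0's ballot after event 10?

7

1. timeout(2):  <2:cand b5 ->
2. deliver 2→0:  <0:foll b5 ->
3. deliver 0→2:  <2:lead b5 ->
4. propose(2,'w'):  nop
5. deliver 2→1:  <1:foll b5 ->
6. deliver 1→2:  nop
7. timeout(1):  <1:cand b7 ->
8. deliver 1→0:  <0:foll b7 ->
9. deliver 0→1:  <1:lead b7 ->
10. deliver 1→2:  <2:foll b7 ->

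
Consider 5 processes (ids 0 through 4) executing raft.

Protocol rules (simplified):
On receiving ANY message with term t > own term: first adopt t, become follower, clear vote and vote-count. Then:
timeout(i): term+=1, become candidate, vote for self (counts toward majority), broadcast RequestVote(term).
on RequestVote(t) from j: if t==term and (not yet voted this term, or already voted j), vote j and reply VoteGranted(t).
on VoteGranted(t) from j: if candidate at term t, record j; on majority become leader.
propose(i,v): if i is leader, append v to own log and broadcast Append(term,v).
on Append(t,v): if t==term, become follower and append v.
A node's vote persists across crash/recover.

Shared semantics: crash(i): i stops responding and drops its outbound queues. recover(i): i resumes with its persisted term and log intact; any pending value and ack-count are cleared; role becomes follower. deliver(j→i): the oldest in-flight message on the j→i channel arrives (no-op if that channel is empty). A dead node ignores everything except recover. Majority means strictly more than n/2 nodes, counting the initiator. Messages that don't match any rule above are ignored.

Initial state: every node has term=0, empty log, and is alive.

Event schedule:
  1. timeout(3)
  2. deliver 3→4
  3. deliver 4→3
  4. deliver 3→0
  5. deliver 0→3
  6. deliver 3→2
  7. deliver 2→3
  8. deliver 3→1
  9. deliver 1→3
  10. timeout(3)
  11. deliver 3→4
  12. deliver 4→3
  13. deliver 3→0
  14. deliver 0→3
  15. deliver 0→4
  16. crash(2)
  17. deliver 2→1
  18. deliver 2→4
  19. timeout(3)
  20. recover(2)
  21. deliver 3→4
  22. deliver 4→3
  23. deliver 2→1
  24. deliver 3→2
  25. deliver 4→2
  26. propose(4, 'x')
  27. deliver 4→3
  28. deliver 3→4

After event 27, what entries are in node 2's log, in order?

empty

after 1 — timeout(3): n3:cand/t1/[-]
after 2 — deliver 3→4: n4:foll/t1/[-]
after 3 — deliver 4→3: ·
after 4 — deliver 3→0: n0:foll/t1/[-]
after 5 — deliver 0→3: n3:lead/t1/[-]
after 6 — deliver 3→2: n2:foll/t1/[-]
after 7 — deliver 2→3: ·
after 8 — deliver 3→1: n1:foll/t1/[-]
after 9 — deliver 1→3: ·
after 10 — timeout(3): n3:cand/t2/[-]
after 11 — deliver 3→4: n4:foll/t2/[-]
after 12 — deliver 4→3: ·
after 13 — deliver 3→0: n0:foll/t2/[-]
after 14 — deliver 0→3: n3:lead/t2/[-]
after 15 — deliver 0→4: ·
after 16 — crash(2): n2:✗foll/t1/[-]
after 17 — deliver 2→1: ·
after 18 — deliver 2→4: ·
after 19 — timeout(3): n3:cand/t3/[-]
after 20 — recover(2): n2:foll/t1/[-]
after 21 — deliver 3→4: n4:foll/t3/[-]
after 22 — deliver 4→3: ·
after 23 — deliver 2→1: ·
after 24 — deliver 3→2: n2:foll/t2/[-]
after 25 — deliver 4→2: ·
after 26 — propose(4,'x'): ·
after 27 — deliver 4→3: ·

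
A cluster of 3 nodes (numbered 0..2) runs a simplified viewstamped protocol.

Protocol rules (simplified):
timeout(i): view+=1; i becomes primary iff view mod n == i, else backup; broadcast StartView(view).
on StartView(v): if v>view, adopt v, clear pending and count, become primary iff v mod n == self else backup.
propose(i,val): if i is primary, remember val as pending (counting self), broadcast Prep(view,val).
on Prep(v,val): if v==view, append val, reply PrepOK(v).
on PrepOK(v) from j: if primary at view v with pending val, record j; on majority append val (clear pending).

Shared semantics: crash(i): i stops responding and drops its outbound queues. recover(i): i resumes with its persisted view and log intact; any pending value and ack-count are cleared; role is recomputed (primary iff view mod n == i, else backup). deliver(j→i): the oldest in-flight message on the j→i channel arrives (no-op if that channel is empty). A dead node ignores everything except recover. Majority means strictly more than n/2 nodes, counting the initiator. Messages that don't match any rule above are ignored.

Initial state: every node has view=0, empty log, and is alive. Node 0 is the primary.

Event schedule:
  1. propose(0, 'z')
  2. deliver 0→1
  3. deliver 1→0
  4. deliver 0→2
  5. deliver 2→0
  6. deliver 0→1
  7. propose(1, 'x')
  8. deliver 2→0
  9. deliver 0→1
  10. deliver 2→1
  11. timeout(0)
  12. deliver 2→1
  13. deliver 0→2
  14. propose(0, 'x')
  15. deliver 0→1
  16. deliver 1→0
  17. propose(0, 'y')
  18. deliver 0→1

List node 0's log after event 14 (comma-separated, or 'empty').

z

after 1 — propose(0,'z'): ·
after 2 — deliver 0→1: n1:back/v0/[z]
after 3 — deliver 1→0: n0:prim/v0/[z]
after 4 — deliver 0→2: n2:back/v0/[z]
after 5 — deliver 2→0: ·
after 6 — deliver 0→1: ·
after 7 — propose(1,'x'): ·
after 8 — deliver 2→0: ·
after 9 — deliver 0→1: ·
after 10 — deliver 2→1: ·
after 11 — timeout(0): n0:back/v1/[z]
after 12 — deliver 2→1: ·
after 13 — deliver 0→2: n2:back/v1/[z]
after 14 — propose(0,'x'): ·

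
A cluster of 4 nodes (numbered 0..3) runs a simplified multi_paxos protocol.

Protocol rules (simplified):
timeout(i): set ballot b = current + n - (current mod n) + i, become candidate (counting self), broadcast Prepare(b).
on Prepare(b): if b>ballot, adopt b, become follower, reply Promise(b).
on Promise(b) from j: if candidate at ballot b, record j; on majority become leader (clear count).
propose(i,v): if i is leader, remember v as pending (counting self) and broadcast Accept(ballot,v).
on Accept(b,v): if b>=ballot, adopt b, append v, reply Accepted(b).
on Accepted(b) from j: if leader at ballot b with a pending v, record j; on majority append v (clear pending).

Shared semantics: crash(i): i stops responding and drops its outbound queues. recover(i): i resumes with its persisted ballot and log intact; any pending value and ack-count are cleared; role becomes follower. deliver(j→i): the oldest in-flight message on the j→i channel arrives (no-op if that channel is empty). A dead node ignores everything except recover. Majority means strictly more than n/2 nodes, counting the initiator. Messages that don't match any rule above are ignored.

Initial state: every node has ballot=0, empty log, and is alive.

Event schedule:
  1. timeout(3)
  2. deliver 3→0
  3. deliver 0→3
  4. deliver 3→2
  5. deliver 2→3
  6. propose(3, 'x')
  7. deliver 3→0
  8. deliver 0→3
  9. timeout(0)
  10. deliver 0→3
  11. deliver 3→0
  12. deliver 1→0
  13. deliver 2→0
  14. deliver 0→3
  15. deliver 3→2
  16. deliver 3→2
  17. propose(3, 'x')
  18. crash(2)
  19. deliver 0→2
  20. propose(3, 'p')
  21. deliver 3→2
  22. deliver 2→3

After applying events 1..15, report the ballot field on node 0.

[1] timeout(3) → N3(cand b7 [-])
[2] deliver 3→0 → N0(foll b7 [-])
[3] deliver 0→3 → ∅
[4] deliver 3→2 → N2(foll b7 [-])
[5] deliver 2→3 → N3(lead b7 [-])
[6] propose(3,'x') → ∅
[7] deliver 3→0 → N0(foll b7 [x])
[8] deliver 0→3 → ∅
[9] timeout(0) → N0(cand b8 [x])
[10] deliver 0→3 → N3(foll b8 [-])
[11] deliver 3→0 → ∅
[12] deliver 1→0 → ∅
[13] deliver 2→0 → ∅
[14] deliver 0→3 → ∅
[15] deliver 3→2 → N2(foll b7 [x])

8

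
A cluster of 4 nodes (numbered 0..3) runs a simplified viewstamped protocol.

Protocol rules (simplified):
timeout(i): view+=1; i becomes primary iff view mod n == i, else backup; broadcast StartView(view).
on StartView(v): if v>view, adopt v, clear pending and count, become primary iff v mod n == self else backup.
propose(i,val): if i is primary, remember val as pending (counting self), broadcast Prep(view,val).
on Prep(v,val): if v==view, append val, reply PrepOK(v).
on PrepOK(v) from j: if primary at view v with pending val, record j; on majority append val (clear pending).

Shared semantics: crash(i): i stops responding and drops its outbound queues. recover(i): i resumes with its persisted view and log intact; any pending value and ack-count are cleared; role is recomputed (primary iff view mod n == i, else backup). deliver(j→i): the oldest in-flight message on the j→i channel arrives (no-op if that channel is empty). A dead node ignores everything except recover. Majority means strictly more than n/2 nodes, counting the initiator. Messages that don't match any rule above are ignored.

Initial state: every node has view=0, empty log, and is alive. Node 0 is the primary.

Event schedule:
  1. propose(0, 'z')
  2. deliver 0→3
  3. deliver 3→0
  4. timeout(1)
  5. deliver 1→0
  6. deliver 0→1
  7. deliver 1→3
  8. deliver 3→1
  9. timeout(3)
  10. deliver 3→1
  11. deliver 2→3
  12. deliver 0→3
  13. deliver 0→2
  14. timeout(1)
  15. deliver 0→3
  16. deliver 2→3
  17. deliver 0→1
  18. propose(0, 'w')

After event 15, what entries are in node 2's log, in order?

z

e1 propose(0,'z'): ·
e2 deliver 0→3: 3[back,v=0,z]
e3 deliver 3→0: ·
e4 timeout(1): 1[prim,v=1,-]
e5 deliver 1→0: 0[back,v=1,-]
e6 deliver 0→1: ·
e7 deliver 1→3: 3[back,v=1,z]
e8 deliver 3→1: ·
e9 timeout(3): 3[back,v=2,z]
e10 deliver 3→1: 1[back,v=2,-]
e11 deliver 2→3: ·
e12 deliver 0→3: ·
e13 deliver 0→2: 2[back,v=0,z]
e14 timeout(1): 1[back,v=3,-]
e15 deliver 0→3: ·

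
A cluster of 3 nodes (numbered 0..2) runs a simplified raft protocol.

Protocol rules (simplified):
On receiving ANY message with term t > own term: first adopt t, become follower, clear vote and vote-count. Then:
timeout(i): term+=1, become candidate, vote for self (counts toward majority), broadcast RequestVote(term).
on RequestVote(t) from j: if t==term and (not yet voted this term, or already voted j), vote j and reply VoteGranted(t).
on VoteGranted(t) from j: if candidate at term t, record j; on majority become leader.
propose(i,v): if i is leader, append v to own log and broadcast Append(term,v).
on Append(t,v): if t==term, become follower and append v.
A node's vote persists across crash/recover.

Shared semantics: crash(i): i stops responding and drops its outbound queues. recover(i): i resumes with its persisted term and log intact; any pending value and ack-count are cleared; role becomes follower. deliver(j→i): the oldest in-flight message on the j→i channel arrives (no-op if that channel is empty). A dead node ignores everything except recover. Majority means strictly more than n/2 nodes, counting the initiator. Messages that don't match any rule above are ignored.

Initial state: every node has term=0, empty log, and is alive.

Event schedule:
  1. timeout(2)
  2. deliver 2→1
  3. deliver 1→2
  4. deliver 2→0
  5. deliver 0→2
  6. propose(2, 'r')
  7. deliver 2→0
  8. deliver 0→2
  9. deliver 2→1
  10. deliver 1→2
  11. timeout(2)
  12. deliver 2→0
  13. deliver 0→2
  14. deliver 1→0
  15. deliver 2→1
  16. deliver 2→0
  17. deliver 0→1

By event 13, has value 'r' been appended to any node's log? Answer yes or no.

e1 timeout(2): 2[cand,t=1,-]
e2 deliver 2→1: 1[foll,t=1,-]
e3 deliver 1→2: 2[lead,t=1,-]
e4 deliver 2→0: 0[foll,t=1,-]
e5 deliver 0→2: ·
e6 propose(2,'r'): 2[lead,t=1,r]
e7 deliver 2→0: 0[foll,t=1,r]
e8 deliver 0→2: ·
e9 deliver 2→1: 1[foll,t=1,r]
e10 deliver 1→2: ·
e11 timeout(2): 2[cand,t=2,r]
e12 deliver 2→0: 0[foll,t=2,r]
e13 deliver 0→2: 2[lead,t=2,r]

yes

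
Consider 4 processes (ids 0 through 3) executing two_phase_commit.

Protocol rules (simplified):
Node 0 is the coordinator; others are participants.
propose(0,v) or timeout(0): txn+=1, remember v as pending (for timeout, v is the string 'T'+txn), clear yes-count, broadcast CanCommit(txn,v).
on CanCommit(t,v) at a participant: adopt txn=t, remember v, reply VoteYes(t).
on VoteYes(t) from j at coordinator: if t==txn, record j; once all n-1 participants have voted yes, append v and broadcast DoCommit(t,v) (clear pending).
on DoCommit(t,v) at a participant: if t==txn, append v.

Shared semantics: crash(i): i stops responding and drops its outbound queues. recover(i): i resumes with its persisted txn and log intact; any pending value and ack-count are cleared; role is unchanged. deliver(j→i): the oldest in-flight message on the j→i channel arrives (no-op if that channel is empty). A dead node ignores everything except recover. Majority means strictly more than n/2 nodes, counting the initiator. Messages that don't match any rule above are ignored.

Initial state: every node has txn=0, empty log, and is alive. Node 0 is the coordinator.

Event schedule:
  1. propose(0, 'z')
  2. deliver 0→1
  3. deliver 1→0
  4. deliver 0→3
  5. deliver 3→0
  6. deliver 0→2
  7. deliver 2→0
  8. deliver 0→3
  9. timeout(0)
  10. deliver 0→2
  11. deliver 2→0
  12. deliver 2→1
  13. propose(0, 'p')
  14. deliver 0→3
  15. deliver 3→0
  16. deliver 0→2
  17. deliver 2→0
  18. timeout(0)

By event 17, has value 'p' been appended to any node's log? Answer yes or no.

no

[1] propose(0,'z') → N0(coor t1 [-])
[2] deliver 0→1 → N1(part t1 [-])
[3] deliver 1→0 → ∅
[4] deliver 0→3 → N3(part t1 [-])
[5] deliver 3→0 → ∅
[6] deliver 0→2 → N2(part t1 [-])
[7] deliver 2→0 → N0(coor t1 [z])
[8] deliver 0→3 → N3(part t1 [z])
[9] timeout(0) → N0(coor t2 [z])
[10] deliver 0→2 → N2(part t1 [z])
[11] deliver 2→0 → ∅
[12] deliver 2→1 → ∅
[13] propose(0,'p') → N0(coor t3 [z])
[14] deliver 0→3 → N3(part t2 [z])
[15] deliver 3→0 → ∅
[16] deliver 0→2 → N2(part t2 [z])
[17] deliver 2→0 → ∅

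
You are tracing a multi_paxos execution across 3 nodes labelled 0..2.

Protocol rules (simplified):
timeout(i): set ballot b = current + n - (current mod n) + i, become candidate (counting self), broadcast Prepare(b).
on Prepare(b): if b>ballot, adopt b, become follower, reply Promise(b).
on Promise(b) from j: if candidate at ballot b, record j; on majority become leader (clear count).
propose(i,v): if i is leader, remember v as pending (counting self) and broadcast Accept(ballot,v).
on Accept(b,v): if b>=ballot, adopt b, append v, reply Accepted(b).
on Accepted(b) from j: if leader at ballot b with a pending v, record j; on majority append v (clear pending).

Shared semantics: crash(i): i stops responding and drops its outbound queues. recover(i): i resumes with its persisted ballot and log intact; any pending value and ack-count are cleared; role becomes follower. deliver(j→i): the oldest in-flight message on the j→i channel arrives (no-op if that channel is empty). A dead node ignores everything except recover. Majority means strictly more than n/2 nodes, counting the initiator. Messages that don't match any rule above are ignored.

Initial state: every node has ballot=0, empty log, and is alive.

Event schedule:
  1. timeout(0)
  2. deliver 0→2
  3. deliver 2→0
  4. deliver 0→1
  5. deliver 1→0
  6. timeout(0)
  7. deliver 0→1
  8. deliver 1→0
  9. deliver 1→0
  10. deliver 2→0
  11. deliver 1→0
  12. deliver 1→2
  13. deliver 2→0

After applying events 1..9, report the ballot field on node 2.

3

[1] timeout(0) → N0(cand b3 [-])
[2] deliver 0→2 → N2(foll b3 [-])
[3] deliver 2→0 → N0(lead b3 [-])
[4] deliver 0→1 → N1(foll b3 [-])
[5] deliver 1→0 → ∅
[6] timeout(0) → N0(cand b6 [-])
[7] deliver 0→1 → N1(foll b6 [-])
[8] deliver 1→0 → N0(lead b6 [-])
[9] deliver 1→0 → ∅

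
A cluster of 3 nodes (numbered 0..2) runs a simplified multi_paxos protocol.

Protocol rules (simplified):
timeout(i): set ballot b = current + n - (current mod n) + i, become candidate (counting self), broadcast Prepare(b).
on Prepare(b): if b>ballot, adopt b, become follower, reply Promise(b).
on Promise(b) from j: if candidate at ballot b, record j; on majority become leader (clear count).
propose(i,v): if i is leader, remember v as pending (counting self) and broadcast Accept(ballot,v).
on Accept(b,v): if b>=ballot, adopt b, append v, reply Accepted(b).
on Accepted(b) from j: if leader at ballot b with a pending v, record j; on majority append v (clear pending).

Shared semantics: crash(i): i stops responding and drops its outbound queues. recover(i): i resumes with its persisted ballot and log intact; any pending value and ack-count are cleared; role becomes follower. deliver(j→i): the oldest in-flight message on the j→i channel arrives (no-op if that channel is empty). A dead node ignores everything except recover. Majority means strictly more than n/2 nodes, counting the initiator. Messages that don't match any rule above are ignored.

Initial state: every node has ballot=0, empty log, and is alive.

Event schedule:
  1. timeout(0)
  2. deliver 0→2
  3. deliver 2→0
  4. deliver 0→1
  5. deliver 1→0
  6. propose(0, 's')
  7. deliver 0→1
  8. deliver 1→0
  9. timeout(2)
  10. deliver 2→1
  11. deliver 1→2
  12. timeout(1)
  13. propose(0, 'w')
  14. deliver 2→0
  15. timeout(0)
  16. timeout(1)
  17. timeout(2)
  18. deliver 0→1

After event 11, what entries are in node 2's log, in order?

step 1 timeout(0): 0={cand,b=3,log=-}
step 2 deliver 0→2: 2={foll,b=3,log=-}
step 3 deliver 2→0: 0={lead,b=3,log=-}
step 4 deliver 0→1: 1={foll,b=3,log=-}
step 5 deliver 1→0: —
step 6 propose(0,'s'): —
step 7 deliver 0→1: 1={foll,b=3,log=s}
step 8 deliver 1→0: 0={lead,b=3,log=s}
step 9 timeout(2): 2={cand,b=8,log=-}
step 10 deliver 2→1: 1={foll,b=8,log=s}
step 11 deliver 1→2: 2={lead,b=8,log=-}

empty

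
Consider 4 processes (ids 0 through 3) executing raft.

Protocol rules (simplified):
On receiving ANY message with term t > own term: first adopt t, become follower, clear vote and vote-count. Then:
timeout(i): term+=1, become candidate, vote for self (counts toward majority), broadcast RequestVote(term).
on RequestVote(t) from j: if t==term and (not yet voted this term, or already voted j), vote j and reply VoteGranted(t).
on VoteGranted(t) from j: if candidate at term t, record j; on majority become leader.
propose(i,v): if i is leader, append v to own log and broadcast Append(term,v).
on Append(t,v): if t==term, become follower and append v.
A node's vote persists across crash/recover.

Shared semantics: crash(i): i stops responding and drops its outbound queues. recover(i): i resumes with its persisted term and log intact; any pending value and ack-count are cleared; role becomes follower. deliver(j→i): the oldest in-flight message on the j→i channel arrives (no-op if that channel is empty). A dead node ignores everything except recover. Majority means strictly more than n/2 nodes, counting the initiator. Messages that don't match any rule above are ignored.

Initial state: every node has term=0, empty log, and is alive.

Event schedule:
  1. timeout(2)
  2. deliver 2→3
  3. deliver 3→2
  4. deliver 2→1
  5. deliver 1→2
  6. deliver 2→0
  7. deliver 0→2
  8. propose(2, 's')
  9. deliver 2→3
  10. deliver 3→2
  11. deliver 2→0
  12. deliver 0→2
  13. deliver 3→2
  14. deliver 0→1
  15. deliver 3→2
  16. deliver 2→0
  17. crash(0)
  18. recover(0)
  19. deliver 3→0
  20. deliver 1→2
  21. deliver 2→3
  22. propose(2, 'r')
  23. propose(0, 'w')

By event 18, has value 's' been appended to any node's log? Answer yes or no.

yes

1. timeout(2):  <2:cand t1 ->
2. deliver 2→3:  <3:foll t1 ->
3. deliver 3→2:  nop
4. deliver 2→1:  <1:foll t1 ->
5. deliver 1→2:  <2:lead t1 ->
6. deliver 2→0:  <0:foll t1 ->
7. deliver 0→2:  nop
8. propose(2,'s'):  <2:lead t1 s>
9. deliver 2→3:  <3:foll t1 s>
10. deliver 3→2:  nop
11. deliver 2→0:  <0:foll t1 s>
12. deliver 0→2:  nop
13. deliver 3→2:  nop
14. deliver 0→1:  nop
15. deliver 3→2:  nop
16. deliver 2→0:  nop
17. crash(0):  <0:✗foll t1 s>
18. recover(0):  <0:foll t1 s>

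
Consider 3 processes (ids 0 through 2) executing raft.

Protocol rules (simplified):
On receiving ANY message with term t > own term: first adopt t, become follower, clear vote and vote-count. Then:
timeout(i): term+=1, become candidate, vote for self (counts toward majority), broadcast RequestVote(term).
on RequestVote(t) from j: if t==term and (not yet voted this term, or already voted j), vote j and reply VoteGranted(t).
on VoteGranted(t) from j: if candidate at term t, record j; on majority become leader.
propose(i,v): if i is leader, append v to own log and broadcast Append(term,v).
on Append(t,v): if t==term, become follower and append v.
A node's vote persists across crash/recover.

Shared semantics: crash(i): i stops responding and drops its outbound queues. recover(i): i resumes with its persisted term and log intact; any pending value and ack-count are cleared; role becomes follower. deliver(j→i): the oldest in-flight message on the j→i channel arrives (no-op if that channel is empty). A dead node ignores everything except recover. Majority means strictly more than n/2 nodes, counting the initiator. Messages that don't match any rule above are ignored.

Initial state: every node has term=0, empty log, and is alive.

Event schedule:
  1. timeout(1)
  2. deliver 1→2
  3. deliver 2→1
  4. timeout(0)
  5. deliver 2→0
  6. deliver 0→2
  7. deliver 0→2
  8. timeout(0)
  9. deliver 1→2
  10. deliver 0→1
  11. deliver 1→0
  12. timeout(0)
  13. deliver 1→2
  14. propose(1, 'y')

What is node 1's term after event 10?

1

step 1 timeout(1): 1={cand,t=1,log=-}
step 2 deliver 1→2: 2={foll,t=1,log=-}
step 3 deliver 2→1: 1={lead,t=1,log=-}
step 4 timeout(0): 0={cand,t=1,log=-}
step 5 deliver 2→0: —
step 6 deliver 0→2: —
step 7 deliver 0→2: —
step 8 timeout(0): 0={cand,t=2,log=-}
step 9 deliver 1→2: —
step 10 deliver 0→1: —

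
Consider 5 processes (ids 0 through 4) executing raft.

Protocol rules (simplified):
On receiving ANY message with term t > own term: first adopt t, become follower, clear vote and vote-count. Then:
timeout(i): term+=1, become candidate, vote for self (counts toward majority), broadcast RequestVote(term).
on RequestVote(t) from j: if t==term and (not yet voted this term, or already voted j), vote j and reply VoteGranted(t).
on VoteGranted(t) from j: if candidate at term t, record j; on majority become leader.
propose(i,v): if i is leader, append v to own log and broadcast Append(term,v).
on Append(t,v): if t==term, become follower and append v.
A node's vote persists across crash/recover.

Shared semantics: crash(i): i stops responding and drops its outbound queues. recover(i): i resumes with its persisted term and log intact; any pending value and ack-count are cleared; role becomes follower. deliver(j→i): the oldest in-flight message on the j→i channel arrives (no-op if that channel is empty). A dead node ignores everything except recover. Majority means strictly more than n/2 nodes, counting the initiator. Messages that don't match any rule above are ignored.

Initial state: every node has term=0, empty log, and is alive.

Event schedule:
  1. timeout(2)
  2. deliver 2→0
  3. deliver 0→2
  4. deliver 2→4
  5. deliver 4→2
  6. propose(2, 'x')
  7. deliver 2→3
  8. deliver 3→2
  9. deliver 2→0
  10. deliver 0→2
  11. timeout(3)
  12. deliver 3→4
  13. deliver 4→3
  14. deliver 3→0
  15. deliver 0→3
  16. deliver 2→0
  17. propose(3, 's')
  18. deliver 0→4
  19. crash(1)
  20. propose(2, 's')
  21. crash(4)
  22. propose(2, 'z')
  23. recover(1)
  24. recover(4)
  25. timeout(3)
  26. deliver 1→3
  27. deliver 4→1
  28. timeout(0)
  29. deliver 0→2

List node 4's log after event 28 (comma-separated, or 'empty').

e1 timeout(2): 2[cand,t=1,-]
e2 deliver 2→0: 0[foll,t=1,-]
e3 deliver 0→2: ·
e4 deliver 2→4: 4[foll,t=1,-]
e5 deliver 4→2: 2[lead,t=1,-]
e6 propose(2,'x'): 2[lead,t=1,x]
e7 deliver 2→3: 3[foll,t=1,-]
e8 deliver 3→2: ·
e9 deliver 2→0: 0[foll,t=1,x]
e10 deliver 0→2: ·
e11 timeout(3): 3[cand,t=2,-]
e12 deliver 3→4: 4[foll,t=2,-]
e13 deliver 4→3: ·
e14 deliver 3→0: 0[foll,t=2,x]
e15 deliver 0→3: 3[lead,t=2,-]
e16 deliver 2→0: ·
e17 propose(3,'s'): 3[lead,t=2,s]
e18 deliver 0→4: ·
e19 crash(1): 1[✗foll,t=0,-]
e20 propose(2,'s'): 2[lead,t=1,x,s]
e21 crash(4): 4[✗foll,t=2,-]
e22 propose(2,'z'): 2[lead,t=1,x,s,z]
e23 recover(1): 1[foll,t=0,-]
e24 recover(4): 4[foll,t=2,-]
e25 timeout(3): 3[cand,t=3,s]
e26 deliver 1→3: ·
e27 deliver 4→1: ·
e28 timeout(0): 0[cand,t=3,x]

empty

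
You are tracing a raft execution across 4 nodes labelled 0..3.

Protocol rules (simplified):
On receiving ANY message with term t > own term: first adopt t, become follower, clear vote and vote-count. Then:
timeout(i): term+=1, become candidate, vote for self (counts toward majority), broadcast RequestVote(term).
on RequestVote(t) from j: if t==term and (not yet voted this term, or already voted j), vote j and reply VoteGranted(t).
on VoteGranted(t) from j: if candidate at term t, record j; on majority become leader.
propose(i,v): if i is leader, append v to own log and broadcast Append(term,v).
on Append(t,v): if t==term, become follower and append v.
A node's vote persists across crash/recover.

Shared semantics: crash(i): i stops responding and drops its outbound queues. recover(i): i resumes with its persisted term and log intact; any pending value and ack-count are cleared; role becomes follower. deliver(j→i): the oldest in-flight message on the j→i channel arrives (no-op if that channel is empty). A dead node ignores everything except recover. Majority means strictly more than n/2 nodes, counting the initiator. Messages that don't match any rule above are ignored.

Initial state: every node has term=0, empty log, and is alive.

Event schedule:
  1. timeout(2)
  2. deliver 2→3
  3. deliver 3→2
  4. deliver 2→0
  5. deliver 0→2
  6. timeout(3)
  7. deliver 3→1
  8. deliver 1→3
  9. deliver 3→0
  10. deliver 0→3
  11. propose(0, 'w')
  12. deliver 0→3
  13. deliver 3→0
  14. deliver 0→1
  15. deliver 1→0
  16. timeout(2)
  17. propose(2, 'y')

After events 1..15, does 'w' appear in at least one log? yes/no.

e1 timeout(2): 2[cand,t=1,-]
e2 deliver 2→3: 3[foll,t=1,-]
e3 deliver 3→2: ·
e4 deliver 2→0: 0[foll,t=1,-]
e5 deliver 0→2: 2[lead,t=1,-]
e6 timeout(3): 3[cand,t=2,-]
e7 deliver 3→1: 1[foll,t=2,-]
e8 deliver 1→3: ·
e9 deliver 3→0: 0[foll,t=2,-]
e10 deliver 0→3: 3[lead,t=2,-]
e11 propose(0,'w'): ·
e12 deliver 0→3: ·
e13 deliver 3→0: ·
e14 deliver 0→1: ·
e15 deliver 1→0: ·

no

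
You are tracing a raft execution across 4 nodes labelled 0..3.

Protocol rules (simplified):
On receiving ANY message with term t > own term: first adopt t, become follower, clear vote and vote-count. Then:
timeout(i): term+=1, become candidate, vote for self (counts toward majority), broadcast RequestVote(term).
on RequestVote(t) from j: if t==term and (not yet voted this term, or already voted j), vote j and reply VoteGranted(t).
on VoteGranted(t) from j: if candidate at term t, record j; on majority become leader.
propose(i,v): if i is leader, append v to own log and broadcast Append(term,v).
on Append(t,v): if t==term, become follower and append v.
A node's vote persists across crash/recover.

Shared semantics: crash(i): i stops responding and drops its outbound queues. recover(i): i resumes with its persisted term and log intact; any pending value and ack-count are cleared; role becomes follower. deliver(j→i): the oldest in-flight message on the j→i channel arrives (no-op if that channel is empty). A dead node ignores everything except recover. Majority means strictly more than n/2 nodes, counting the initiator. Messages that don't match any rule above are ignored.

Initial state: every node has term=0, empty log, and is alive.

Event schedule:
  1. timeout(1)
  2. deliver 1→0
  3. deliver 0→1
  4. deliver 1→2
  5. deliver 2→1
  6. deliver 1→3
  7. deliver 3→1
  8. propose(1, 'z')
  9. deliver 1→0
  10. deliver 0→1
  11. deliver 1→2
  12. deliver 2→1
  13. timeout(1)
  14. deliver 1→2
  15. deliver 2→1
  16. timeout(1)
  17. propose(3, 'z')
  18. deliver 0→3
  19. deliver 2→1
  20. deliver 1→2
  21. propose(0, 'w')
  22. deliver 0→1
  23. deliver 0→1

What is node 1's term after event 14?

2

after 1 — timeout(1): n1:cand/t1/[-]
after 2 — deliver 1→0: n0:foll/t1/[-]
after 3 — deliver 0→1: ·
after 4 — deliver 1→2: n2:foll/t1/[-]
after 5 — deliver 2→1: n1:lead/t1/[-]
after 6 — deliver 1→3: n3:foll/t1/[-]
after 7 — deliver 3→1: ·
after 8 — propose(1,'z'): n1:lead/t1/[z]
after 9 — deliver 1→0: n0:foll/t1/[z]
after 10 — deliver 0→1: ·
after 11 — deliver 1→2: n2:foll/t1/[z]
after 12 — deliver 2→1: ·
after 13 — timeout(1): n1:cand/t2/[z]
after 14 — deliver 1→2: n2:foll/t2/[z]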